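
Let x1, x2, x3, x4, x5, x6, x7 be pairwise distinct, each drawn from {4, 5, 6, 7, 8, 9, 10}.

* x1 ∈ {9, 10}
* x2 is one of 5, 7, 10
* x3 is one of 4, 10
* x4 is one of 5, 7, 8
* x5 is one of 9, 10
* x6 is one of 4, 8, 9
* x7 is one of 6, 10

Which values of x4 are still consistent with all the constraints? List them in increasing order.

5, 7

The 7 variables draw from only 7 values {4, 5, 6, 7, 8, 9, 10}, so each is used; only x7 can be 6, hence x7 = 6.
x1 and x5 share exactly the 2 values {9, 10}; by pigeonhole those values go to them, so strike 9, 10 from x2, x3, x6.
x3 must be 4 (only option left). So x6 can't be 4.
x6's domain is down to {8}, so x6 = 8. Eliminate 8 elsewhere: x4.
No further eliminations apply; x4 can still be any of 5, 7.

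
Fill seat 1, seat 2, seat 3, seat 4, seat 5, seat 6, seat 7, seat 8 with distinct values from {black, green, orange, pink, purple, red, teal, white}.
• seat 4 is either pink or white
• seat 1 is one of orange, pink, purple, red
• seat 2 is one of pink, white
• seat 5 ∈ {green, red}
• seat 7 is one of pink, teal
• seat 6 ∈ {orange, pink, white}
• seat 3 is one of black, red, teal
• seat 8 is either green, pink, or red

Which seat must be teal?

seat 7

The 8 variables together cover exactly {black, green, orange, pink, purple, red, teal, white} — 8 values for 8 variables — and black appears only in seat 3's list, so seat 3 = black.
The 7 still-open variables draw from only 7 values {green, orange, pink, purple, red, teal, white}, so each is used; only seat 1 can be purple, hence seat 1 = purple.
Among the 6 still-open variables, orange fits only seat 6 (and all 6 values in {green, orange, pink, red, teal, white} must be used), so seat 6 = orange.
The 5 still-open variables draw from only 5 values {green, pink, red, teal, white}, so each is used; only seat 7 can be teal, hence seat 7 = teal.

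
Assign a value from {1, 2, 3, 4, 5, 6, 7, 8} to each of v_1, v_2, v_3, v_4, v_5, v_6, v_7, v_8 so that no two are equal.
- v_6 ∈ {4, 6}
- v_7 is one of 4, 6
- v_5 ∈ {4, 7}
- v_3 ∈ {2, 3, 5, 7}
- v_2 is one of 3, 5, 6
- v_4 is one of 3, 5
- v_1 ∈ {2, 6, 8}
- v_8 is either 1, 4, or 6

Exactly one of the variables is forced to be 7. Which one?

v_5

The 8 variables draw from only 8 values {1, 2, 3, 4, 5, 6, 7, 8}, so each is used; only v_8 can be 1, hence v_8 = 1.
The 7 still-open variables together cover exactly {2, 3, 4, 5, 6, 7, 8} — 7 values for 7 variables — and 8 appears only in v_1's list, so v_1 = 8.
The 6 still-open variables together cover exactly {2, 3, 4, 5, 6, 7} — 6 values for 6 variables — and 2 appears only in v_3's list, so v_3 = 2.
Among the 5 still-open variables, 7 fits only v_5 (and all 5 values in {3, 4, 5, 6, 7} must be used), so v_5 = 7.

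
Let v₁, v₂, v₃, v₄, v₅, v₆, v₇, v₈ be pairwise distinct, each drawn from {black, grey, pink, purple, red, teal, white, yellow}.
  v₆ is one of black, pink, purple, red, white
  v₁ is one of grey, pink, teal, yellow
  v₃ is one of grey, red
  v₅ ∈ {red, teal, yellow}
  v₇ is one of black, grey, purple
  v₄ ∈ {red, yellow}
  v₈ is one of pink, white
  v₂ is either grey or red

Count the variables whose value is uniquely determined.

v₂ and v₃ share exactly the 2 values {grey, red}; by pigeonhole those values go to them, so strike grey, red from v₁, v₄, v₅, v₆, v₇.
That leaves v₄ = yellow. So v₁, v₅ can't be yellow.
v₅ must be teal (only option left). Strike teal from v₁.
v₁ must be pink (only option left). Remove pink from v₆, v₈.
That leaves v₈ = white. Remove white from v₆.
Determined: v₁=pink, v₄=yellow, v₅=teal, v₈=white. The other variables each still have more than one consistent value. That makes 4.

4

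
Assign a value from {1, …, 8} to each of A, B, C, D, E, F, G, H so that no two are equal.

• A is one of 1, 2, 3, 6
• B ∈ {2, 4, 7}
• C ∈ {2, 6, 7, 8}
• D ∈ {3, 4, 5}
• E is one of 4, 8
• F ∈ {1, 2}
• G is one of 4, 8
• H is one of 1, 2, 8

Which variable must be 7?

Among the 8 variables, 5 fits only D (and all 8 values in {1, 2, 3, 4, 5, 6, 7, 8} must be used), so D = 5.
Among the 7 still-open variables, 3 fits only A (and all 7 values in {1, 2, 3, 4, 6, 7, 8} must be used), so A = 3.
Among the 6 still-open variables, 6 fits only C (and all 6 values in {1, 2, 4, 6, 7, 8} must be used), so C = 6.
The 5 still-open variables together cover exactly {1, 2, 4, 7, 8} — 5 values for 5 variables — and 7 appears only in B's list, so B = 7.

B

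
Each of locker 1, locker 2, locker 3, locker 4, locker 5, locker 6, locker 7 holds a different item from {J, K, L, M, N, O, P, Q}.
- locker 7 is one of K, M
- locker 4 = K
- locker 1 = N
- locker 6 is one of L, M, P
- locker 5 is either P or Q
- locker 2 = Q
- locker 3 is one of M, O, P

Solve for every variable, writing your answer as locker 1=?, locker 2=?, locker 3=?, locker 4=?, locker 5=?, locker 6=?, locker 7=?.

locker 1 must be N (only option left).
That leaves locker 2 = Q. Eliminate Q elsewhere: locker 5.
locker 4's domain is down to {K}, so locker 4 = K. Strike K from locker 7.
locker 5 must be P (only option left). So locker 3, locker 6 can't be P.
locker 7 has just one choice, so locker 7 = M. Remove M from locker 3, locker 6.
locker 3 has just one choice, so locker 3 = O.
locker 6's domain is down to {L}, so locker 6 = L.

locker 1=N, locker 2=Q, locker 3=O, locker 4=K, locker 5=P, locker 6=L, locker 7=M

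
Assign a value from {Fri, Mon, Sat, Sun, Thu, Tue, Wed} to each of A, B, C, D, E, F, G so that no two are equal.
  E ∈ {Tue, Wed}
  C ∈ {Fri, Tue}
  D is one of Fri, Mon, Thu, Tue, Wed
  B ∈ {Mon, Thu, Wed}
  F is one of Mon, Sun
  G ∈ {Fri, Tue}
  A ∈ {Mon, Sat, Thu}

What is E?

Wed

The 7 variables draw from only 7 values {Fri, Mon, Sat, Sun, Thu, Tue, Wed}, so each is used; only A can be Sat, hence A = Sat.
The 6 still-open variables together cover exactly {Fri, Mon, Sun, Thu, Tue, Wed} — 6 values for 6 variables — and Sun appears only in F's list, so F = Sun.
The 2 variables C and G are confined to {Fri, Tue}, which locks those values in; drop them from D, E.
So E = Wed.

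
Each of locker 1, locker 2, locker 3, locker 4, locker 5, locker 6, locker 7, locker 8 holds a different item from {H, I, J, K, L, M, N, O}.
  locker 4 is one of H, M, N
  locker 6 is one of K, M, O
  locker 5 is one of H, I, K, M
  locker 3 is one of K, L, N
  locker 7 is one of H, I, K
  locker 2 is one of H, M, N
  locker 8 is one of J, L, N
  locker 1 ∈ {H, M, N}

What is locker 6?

The 8 variables together cover exactly {H, I, J, K, L, M, N, O} — 8 values for 8 variables — and J appears only in locker 8's list, so locker 8 = J.
The 7 still-open variables together cover exactly {H, I, K, L, M, N, O} — 7 values for 7 variables — and L appears only in locker 3's list, so locker 3 = L.
The 6 still-open variables together cover exactly {H, I, K, M, N, O} — 6 values for 6 variables — and O appears only in locker 6's list, so locker 6 = O.

O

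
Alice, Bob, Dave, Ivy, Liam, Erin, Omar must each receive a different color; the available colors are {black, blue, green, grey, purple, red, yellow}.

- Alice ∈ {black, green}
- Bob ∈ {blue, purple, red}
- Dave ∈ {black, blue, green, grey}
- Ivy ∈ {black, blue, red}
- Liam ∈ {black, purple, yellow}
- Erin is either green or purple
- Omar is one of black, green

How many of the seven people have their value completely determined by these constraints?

3

Among the 7 variables, grey fits only Dave (and all 7 values in {black, blue, green, grey, purple, red, yellow} must be used), so Dave = grey.
The 6 still-open variables draw from only 6 values {black, blue, green, purple, red, yellow}, so each is used; only Liam can be yellow, hence Liam = yellow.
Alice and Omar between them cover only {black, green} — a naked pair. Remove those values from Ivy, Erin.
Erin has just one choice, so Erin = purple. So Bob can't be purple.
Determined: Dave=grey, Liam=yellow, Erin=purple. The other people each still have more than one consistent value. That makes 3.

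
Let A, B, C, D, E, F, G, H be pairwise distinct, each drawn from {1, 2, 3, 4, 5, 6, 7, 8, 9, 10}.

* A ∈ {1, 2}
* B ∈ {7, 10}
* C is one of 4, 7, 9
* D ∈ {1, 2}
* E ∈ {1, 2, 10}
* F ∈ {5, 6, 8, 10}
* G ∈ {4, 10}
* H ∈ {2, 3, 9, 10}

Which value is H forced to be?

The 2 variables A and D are confined to {1, 2}, which locks those values in; drop them from E, H.
E must be 10 (only option left). Strike 10 from B, F, G, H.
That leaves G = 4. Eliminate 4 elsewhere: C.
B must be 7 (only option left). Strike 7 from C.
C must be 9 (only option left). Strike 9 from H.
So H = 3.

3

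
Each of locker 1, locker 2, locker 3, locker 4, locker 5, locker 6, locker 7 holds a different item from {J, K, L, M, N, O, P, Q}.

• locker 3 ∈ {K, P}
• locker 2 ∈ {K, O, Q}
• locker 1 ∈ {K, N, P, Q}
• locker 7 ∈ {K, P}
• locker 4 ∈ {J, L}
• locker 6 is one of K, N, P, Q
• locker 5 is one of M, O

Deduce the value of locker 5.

locker 3 and locker 7 between them cover only {K, P} — a naked pair. Remove those values from locker 1, locker 2, locker 6.
locker 1 and locker 6 between them cover only {N, Q} — a naked pair. Remove those values from locker 2.
locker 2 has just one choice, so locker 2 = O. Remove O from locker 5.
So locker 5 = M.

M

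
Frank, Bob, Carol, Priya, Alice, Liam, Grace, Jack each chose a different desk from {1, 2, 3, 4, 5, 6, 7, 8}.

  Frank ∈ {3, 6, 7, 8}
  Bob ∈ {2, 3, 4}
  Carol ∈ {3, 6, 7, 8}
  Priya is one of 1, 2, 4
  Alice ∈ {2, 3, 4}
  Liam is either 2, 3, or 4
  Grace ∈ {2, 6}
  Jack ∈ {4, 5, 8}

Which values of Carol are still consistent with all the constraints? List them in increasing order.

7, 8

The 8 variables draw from only 8 values {1, 2, 3, 4, 5, 6, 7, 8}, so each is used; only Priya can be 1, hence Priya = 1.
Among the 7 still-open variables, 5 fits only Jack (and all 7 values in {2, 3, 4, 5, 6, 7, 8} must be used), so Jack = 5.
The 3 variables Bob, Alice, Liam are confined to {2, 3, 4}, which locks those values in; drop them from Frank, Carol, Grace.
Grace has just one choice, so Grace = 6. Strike 6 from Frank, Carol.
No further eliminations apply; Carol can still be any of 7, 8.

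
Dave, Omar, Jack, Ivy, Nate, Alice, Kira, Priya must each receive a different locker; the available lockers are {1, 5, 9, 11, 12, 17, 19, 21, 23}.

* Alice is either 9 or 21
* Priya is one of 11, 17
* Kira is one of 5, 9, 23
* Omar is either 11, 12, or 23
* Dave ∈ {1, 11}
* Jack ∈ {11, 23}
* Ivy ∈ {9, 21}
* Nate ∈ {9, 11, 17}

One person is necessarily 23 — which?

Jack

Among the 8 variables, 1 fits only Dave (and all 8 values in {1, 5, 9, 11, 12, 17, 21, 23} must be used), so Dave = 1.
Among the 7 still-open variables, 5 fits only Kira (and all 7 values in {5, 9, 11, 12, 17, 21, 23} must be used), so Kira = 5.
Among the 6 still-open variables, 12 fits only Omar (and all 6 values in {9, 11, 12, 17, 21, 23} must be used), so Omar = 12.
The 5 still-open variables together cover exactly {9, 11, 17, 21, 23} — 5 values for 5 variables — and 23 appears only in Jack's list, so Jack = 23.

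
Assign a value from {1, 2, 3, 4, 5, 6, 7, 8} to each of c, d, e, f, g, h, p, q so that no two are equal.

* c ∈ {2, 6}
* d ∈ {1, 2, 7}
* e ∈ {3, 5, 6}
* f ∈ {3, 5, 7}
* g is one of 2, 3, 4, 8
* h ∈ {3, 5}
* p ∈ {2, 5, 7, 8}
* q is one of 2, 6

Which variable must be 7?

f

Among the 8 variables, 1 fits only d (and all 8 values in {1, 2, 3, 4, 5, 6, 7, 8} must be used), so d = 1.
Among the 7 still-open variables, 4 fits only g (and all 7 values in {2, 3, 4, 5, 6, 7, 8} must be used), so g = 4.
Among the 6 still-open variables, 8 fits only p (and all 6 values in {2, 3, 5, 6, 7, 8} must be used), so p = 8.
The 5 still-open variables draw from only 5 values {2, 3, 5, 6, 7}, so each is used; only f can be 7, hence f = 7.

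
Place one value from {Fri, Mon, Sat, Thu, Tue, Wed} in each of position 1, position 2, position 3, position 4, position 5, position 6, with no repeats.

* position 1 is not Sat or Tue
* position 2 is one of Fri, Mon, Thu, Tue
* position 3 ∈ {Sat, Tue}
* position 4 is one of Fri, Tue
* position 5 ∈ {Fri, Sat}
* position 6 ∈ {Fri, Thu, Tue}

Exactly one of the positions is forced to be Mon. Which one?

position 2

The 6 variables draw from only 6 values {Fri, Mon, Sat, Thu, Tue, Wed}, so each is used; only position 1 can be Wed, hence position 1 = Wed.
The 5 still-open variables together cover exactly {Fri, Mon, Sat, Thu, Tue} — 5 values for 5 variables — and Mon appears only in position 2's list, so position 2 = Mon.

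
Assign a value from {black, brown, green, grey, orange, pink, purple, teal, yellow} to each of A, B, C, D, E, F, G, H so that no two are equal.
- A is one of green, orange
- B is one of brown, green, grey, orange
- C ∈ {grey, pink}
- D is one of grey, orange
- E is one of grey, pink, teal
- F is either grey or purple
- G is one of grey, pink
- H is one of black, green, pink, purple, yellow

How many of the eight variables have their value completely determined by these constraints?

5

C and G share exactly the 2 values {grey, pink}; by pigeonhole those values go to them, so strike grey, pink from B, D, E, F, H.
That leaves D = orange. Remove orange from A, B.
That leaves E = teal.
F must be purple (only option left). So H can't be purple.
A has just one choice, so A = green. Remove green from B, H.
B has just one choice, so B = brown.
Determined: A=green, B=brown, D=orange, E=teal, F=purple. The other variables each still have more than one consistent value. That makes 5.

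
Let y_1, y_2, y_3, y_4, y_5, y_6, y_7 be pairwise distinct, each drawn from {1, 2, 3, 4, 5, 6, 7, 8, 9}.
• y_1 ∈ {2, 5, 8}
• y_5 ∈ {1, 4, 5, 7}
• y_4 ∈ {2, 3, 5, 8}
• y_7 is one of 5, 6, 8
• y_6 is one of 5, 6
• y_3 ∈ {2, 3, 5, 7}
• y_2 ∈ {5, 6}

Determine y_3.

7

y_2 and y_6 share exactly the 2 values {5, 6}; by pigeonhole those values go to them, so strike 5, 6 from y_1, y_3, y_4, y_5, y_7.
y_7 must be 8 (only option left). Strike 8 from y_1, y_4.
y_1 must be 2 (only option left). Strike 2 from y_3, y_4.
y_4 has just one choice, so y_4 = 3. So y_3 can't be 3.
So y_3 = 7.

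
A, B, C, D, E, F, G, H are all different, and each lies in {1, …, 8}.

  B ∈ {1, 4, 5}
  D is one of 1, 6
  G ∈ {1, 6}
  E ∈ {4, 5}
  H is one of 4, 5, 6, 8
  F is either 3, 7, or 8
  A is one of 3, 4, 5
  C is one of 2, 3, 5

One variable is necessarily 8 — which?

H

The 8 variables together cover exactly {1, 2, 3, 4, 5, 6, 7, 8} — 8 values for 8 variables — and 2 appears only in C's list, so C = 2.
Among the 7 still-open variables, 7 fits only F (and all 7 values in {1, 3, 4, 5, 6, 7, 8} must be used), so F = 7.
The 6 still-open variables draw from only 6 values {1, 3, 4, 5, 6, 8}, so each is used; only A can be 3, hence A = 3.
The 5 still-open variables draw from only 5 values {1, 4, 5, 6, 8}, so each is used; only H can be 8, hence H = 8.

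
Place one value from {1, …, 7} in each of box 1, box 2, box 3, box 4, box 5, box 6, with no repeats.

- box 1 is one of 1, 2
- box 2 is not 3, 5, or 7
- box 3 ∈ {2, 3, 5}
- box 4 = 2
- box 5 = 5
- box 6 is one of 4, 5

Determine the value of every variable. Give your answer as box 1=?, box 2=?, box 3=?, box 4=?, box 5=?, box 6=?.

box 1=1, box 2=6, box 3=3, box 4=2, box 5=5, box 6=4

box 4 has just one choice, so box 4 = 2. Eliminate 2 elsewhere: box 1, box 2, box 3.
box 5 has just one choice, so box 5 = 5. Eliminate 5 elsewhere: box 3, box 6.
box 6 must be 4 (only option left). Strike 4 from box 2.
box 1 must be 1 (only option left). Remove 1 from box 2.
box 2's domain is down to {6}, so box 2 = 6.
box 3 has just one choice, so box 3 = 3.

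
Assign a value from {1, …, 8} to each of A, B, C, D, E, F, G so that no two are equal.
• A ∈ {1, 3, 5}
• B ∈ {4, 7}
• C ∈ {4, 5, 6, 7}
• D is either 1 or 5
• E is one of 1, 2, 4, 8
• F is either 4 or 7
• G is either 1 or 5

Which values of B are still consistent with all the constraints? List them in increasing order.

4, 7

B and F between them cover only {4, 7} — a naked pair. Remove those values from C, E.
D and G share exactly the 2 values {1, 5}; by pigeonhole those values go to them, so strike 1, 5 from A, C, E.
A has just one choice, so A = 3.
C must be 6 (only option left).
No further eliminations apply; B can still be any of 4, 7.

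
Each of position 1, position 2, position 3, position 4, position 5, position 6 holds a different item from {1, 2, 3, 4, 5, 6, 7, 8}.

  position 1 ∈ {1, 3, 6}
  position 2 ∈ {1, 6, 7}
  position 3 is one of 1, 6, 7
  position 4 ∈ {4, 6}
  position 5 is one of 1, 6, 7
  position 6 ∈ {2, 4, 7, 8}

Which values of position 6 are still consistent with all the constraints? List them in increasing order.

2, 8

position 2, position 3, position 5 share exactly the 3 values {1, 6, 7}; by pigeonhole those values go to them, so strike 1, 6, 7 from position 1, position 4, position 6.
position 1 must be 3 (only option left).
position 4 has just one choice, so position 4 = 4. So position 6 can't be 4.
No further eliminations apply; position 6 can still be any of 2, 8.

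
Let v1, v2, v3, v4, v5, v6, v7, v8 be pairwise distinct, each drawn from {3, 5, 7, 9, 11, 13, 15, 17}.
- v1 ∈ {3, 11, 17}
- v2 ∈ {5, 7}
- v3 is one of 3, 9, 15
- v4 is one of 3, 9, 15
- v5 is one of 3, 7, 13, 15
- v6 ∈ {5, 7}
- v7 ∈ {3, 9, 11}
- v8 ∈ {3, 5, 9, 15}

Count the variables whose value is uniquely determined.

3

The 8 variables together cover exactly {3, 5, 7, 9, 11, 13, 15, 17} — 8 values for 8 variables — and 13 appears only in v5's list, so v5 = 13.
Among the 7 still-open variables, 17 fits only v1 (and all 7 values in {3, 5, 7, 9, 11, 15, 17} must be used), so v1 = 17.
The 6 still-open variables draw from only 6 values {3, 5, 7, 9, 11, 15}, so each is used; only v7 can be 11, hence v7 = 11.
v2 and v6 share exactly the 2 values {5, 7}; by pigeonhole those values go to them, so strike 5, 7 from v8.
Determined: v1=17, v5=13, v7=11. The other variables each still have more than one consistent value. That makes 3.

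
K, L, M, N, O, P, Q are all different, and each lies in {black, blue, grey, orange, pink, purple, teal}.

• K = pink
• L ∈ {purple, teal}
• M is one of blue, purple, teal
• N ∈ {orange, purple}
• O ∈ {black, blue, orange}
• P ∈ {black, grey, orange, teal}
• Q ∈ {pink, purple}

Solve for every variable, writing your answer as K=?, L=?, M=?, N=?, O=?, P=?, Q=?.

K=pink, L=teal, M=blue, N=orange, O=black, P=grey, Q=purple

K has just one choice, so K = pink. So Q can't be pink.
Q's domain is down to {purple}, so Q = purple. Strike purple from L, M, N.
L must be teal (only option left). Eliminate teal elsewhere: M, P.
M's domain is down to {blue}, so M = blue. Strike blue from O.
N's domain is down to {orange}, so N = orange. Remove orange from O, P.
O has just one choice, so O = black. So P can't be black.
P has just one choice, so P = grey.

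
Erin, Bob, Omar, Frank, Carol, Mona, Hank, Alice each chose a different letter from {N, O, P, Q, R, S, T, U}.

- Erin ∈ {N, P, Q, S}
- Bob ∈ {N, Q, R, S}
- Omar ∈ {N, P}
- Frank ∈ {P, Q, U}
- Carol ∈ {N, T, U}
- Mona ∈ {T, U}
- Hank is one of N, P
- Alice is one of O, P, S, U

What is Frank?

The 8 variables together cover exactly {N, O, P, Q, R, S, T, U} — 8 values for 8 variables — and O appears only in Alice's list, so Alice = O.
The 7 still-open variables draw from only 7 values {N, P, Q, R, S, T, U}, so each is used; only Bob can be R, hence Bob = R.
Among the 6 still-open variables, S fits only Erin (and all 6 values in {N, P, Q, S, T, U} must be used), so Erin = S.
The 5 still-open variables draw from only 5 values {N, P, Q, T, U}, so each is used; only Frank can be Q, hence Frank = Q.

Q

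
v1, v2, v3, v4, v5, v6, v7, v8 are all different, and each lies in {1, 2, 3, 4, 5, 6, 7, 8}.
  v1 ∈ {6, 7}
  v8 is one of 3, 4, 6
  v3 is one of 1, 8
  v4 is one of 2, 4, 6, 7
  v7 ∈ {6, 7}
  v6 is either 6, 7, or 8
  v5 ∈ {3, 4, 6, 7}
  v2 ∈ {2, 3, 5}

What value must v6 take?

8

Among the 8 variables, 1 fits only v3 (and all 8 values in {1, 2, 3, 4, 5, 6, 7, 8} must be used), so v3 = 1.
The 7 still-open variables together cover exactly {2, 3, 4, 5, 6, 7, 8} — 7 values for 7 variables — and 5 appears only in v2's list, so v2 = 5.
The 6 still-open variables together cover exactly {2, 3, 4, 6, 7, 8} — 6 values for 6 variables — and 2 appears only in v4's list, so v4 = 2.
Among the 5 still-open variables, 8 fits only v6 (and all 5 values in {3, 4, 6, 7, 8} must be used), so v6 = 8.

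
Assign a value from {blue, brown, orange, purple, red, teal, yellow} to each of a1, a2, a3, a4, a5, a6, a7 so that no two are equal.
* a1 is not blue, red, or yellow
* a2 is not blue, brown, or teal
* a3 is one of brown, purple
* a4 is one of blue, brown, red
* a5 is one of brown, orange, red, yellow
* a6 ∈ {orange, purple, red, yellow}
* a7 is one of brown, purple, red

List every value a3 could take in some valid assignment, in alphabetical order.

Among the 7 variables, blue fits only a4 (and all 7 values in {blue, brown, orange, purple, red, teal, yellow} must be used), so a4 = blue.
The 6 still-open variables draw from only 6 values {brown, orange, purple, red, teal, yellow}, so each is used; only a1 can be teal, hence a1 = teal.
No further eliminations apply; a3 can still be any of brown, purple.

brown, purple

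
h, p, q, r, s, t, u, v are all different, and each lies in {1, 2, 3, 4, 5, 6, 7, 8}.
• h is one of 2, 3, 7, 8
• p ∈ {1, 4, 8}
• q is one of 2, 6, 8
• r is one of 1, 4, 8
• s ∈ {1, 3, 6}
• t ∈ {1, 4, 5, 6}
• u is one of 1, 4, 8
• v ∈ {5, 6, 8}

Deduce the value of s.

Among the 8 variables, 7 fits only h (and all 8 values in {1, 2, 3, 4, 5, 6, 7, 8} must be used), so h = 7.
The 7 still-open variables draw from only 7 values {1, 2, 3, 4, 5, 6, 8}, so each is used; only q can be 2, hence q = 2.
Among the 6 still-open variables, 3 fits only s (and all 6 values in {1, 3, 4, 5, 6, 8} must be used), so s = 3.

3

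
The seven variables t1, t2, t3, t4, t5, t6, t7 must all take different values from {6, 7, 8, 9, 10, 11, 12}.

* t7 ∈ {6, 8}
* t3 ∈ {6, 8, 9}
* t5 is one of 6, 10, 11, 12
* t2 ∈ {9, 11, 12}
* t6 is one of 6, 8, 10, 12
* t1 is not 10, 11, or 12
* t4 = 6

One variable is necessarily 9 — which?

t3

t4 must be 6 (only option left). Remove 6 from t1, t3, t5, t6, t7.
That leaves t7 = 8. So t1, t3, t6 can't be 8.
So 9 goes to t3.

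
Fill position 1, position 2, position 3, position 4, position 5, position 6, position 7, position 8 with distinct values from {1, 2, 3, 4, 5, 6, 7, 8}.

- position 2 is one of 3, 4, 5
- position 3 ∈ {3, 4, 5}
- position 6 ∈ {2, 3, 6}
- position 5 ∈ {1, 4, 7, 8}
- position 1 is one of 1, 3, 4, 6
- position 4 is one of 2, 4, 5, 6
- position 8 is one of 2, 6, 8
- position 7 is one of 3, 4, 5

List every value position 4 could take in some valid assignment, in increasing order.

Among the 8 variables, 7 fits only position 5 (and all 8 values in {1, 2, 3, 4, 5, 6, 7, 8} must be used), so position 5 = 7.
The 7 still-open variables together cover exactly {1, 2, 3, 4, 5, 6, 8} — 7 values for 7 variables — and 1 appears only in position 1's list, so position 1 = 1.
The 6 still-open variables draw from only 6 values {2, 3, 4, 5, 6, 8}, so each is used; only position 8 can be 8, hence position 8 = 8.
The 3 variables position 2, position 3, position 7 are confined to {3, 4, 5}, which locks those values in; drop them from position 4, position 6.
No further eliminations apply; position 4 can still be any of 2, 6.

2, 6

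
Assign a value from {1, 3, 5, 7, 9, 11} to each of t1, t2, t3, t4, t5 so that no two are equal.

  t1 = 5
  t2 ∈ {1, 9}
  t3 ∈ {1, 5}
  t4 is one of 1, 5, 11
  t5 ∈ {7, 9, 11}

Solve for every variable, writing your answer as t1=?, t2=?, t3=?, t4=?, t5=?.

t1=5, t2=9, t3=1, t4=11, t5=7

t1 must be 5 (only option left). Remove 5 from t3, t4.
t3 must be 1 (only option left). Eliminate 1 elsewhere: t2, t4.
That leaves t4 = 11. Eliminate 11 elsewhere: t5.
t2 must be 9 (only option left). Strike 9 from t5.
t5's domain is down to {7}, so t5 = 7.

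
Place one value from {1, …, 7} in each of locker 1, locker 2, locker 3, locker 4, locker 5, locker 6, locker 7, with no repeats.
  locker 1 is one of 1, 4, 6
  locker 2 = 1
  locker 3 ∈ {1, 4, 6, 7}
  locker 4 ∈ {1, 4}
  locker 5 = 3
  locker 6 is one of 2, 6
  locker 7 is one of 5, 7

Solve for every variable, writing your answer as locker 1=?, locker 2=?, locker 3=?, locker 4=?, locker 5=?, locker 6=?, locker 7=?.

locker 1=6, locker 2=1, locker 3=7, locker 4=4, locker 5=3, locker 6=2, locker 7=5

locker 2 has just one choice, so locker 2 = 1. Eliminate 1 elsewhere: locker 1, locker 3, locker 4.
locker 4's domain is down to {4}, so locker 4 = 4. Strike 4 from locker 1, locker 3.
locker 5 must be 3 (only option left).
locker 1's domain is down to {6}, so locker 1 = 6. Strike 6 from locker 3, locker 6.
locker 3's domain is down to {7}, so locker 3 = 7. Remove 7 from locker 7.
That leaves locker 6 = 2.
That leaves locker 7 = 5.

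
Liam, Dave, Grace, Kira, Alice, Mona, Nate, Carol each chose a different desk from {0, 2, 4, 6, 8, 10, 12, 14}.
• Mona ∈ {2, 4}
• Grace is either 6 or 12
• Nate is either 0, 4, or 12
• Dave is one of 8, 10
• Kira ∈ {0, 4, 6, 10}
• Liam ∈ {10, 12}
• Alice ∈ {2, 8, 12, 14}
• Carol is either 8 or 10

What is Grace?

The 8 variables together cover exactly {0, 2, 4, 6, 8, 10, 12, 14} — 8 values for 8 variables — and 14 appears only in Alice's list, so Alice = 14.
Among the 7 still-open variables, 2 fits only Mona (and all 7 values in {0, 2, 4, 6, 8, 10, 12} must be used), so Mona = 2.
The 2 variables Dave and Carol are confined to {8, 10}, which locks those values in; drop them from Liam, Kira.
Liam has just one choice, so Liam = 12. Remove 12 from Grace, Nate.
So Grace = 6.

6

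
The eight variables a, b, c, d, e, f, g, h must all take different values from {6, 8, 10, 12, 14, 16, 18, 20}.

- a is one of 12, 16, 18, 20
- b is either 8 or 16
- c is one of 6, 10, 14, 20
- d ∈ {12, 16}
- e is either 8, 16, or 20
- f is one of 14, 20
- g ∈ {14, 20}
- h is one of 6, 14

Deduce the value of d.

The 8 variables draw from only 8 values {6, 8, 10, 12, 14, 16, 18, 20}, so each is used; only c can be 10, hence c = 10.
The 7 still-open variables draw from only 7 values {6, 8, 12, 14, 16, 18, 20}, so each is used; only h can be 6, hence h = 6.
The 6 still-open variables together cover exactly {8, 12, 14, 16, 18, 20} — 6 values for 6 variables — and 18 appears only in a's list, so a = 18.
Among the 5 still-open variables, 12 fits only d (and all 5 values in {8, 12, 14, 16, 20} must be used), so d = 12.

12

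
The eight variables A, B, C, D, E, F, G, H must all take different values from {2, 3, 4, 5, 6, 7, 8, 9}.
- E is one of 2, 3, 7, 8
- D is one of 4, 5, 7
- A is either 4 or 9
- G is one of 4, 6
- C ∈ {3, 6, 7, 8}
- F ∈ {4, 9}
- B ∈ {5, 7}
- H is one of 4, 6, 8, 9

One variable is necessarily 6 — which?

Among the 8 variables, 2 fits only E (and all 8 values in {2, 3, 4, 5, 6, 7, 8, 9} must be used), so E = 2.
The 7 still-open variables draw from only 7 values {3, 4, 5, 6, 7, 8, 9}, so each is used; only C can be 3, hence C = 3.
The 6 still-open variables together cover exactly {4, 5, 6, 7, 8, 9} — 6 values for 6 variables — and 8 appears only in H's list, so H = 8.
The 5 still-open variables draw from only 5 values {4, 5, 6, 7, 9}, so each is used; only G can be 6, hence G = 6.

G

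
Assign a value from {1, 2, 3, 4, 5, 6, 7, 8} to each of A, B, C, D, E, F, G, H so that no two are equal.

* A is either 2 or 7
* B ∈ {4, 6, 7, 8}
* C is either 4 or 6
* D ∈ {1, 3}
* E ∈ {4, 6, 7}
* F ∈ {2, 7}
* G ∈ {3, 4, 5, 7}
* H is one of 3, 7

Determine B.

The 8 variables draw from only 8 values {1, 2, 3, 4, 5, 6, 7, 8}, so each is used; only D can be 1, hence D = 1.
The 7 still-open variables together cover exactly {2, 3, 4, 5, 6, 7, 8} — 7 values for 7 variables — and 5 appears only in G's list, so G = 5.
Among the 6 still-open variables, 3 fits only H (and all 6 values in {2, 3, 4, 6, 7, 8} must be used), so H = 3.
Among the 5 still-open variables, 8 fits only B (and all 5 values in {2, 4, 6, 7, 8} must be used), so B = 8.

8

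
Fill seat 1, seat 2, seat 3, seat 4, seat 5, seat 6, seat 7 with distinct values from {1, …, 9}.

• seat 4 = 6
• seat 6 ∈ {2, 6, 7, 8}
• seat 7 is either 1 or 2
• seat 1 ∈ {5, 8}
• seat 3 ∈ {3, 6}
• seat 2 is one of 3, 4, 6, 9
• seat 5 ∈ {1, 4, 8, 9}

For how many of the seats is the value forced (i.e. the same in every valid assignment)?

seat 4 has just one choice, so seat 4 = 6. So seat 2, seat 3, seat 6 can't be 6.
seat 3 must be 3 (only option left). Remove 3 from seat 2.
Determined: seat 3=3, seat 4=6. The other seats each still have more than one consistent value. That makes 2.

2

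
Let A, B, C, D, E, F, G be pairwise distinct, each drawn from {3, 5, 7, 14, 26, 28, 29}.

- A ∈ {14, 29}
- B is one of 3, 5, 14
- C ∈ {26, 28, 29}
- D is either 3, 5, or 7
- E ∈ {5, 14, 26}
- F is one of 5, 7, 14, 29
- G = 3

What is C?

G's domain is down to {3}, so G = 3. Strike 3 from B, D.
Among the 6 still-open variables, 28 fits only C (and all 6 values in {5, 7, 14, 26, 28, 29} must be used), so C = 28.

28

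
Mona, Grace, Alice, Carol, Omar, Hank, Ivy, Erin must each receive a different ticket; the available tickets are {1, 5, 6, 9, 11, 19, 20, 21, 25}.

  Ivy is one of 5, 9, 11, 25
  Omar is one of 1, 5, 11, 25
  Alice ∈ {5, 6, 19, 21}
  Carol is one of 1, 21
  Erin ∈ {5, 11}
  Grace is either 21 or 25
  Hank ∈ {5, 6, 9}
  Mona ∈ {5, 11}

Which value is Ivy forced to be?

Among the 8 variables, 19 fits only Alice (and all 8 values in {1, 5, 6, 9, 11, 19, 21, 25} must be used), so Alice = 19.
Among the 7 still-open variables, 6 fits only Hank (and all 7 values in {1, 5, 6, 9, 11, 21, 25} must be used), so Hank = 6.
The 6 still-open variables draw from only 6 values {1, 5, 9, 11, 21, 25}, so each is used; only Ivy can be 9, hence Ivy = 9.

9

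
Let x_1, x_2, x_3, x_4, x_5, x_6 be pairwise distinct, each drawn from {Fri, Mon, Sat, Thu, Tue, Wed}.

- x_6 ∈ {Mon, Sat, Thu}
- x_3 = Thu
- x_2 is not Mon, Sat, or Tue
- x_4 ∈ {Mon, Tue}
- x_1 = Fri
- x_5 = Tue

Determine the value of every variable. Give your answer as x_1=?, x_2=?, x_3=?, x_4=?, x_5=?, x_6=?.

x_1's domain is down to {Fri}, so x_1 = Fri. Eliminate Fri elsewhere: x_2.
x_3 has just one choice, so x_3 = Thu. Strike Thu from x_2, x_6.
x_5's domain is down to {Tue}, so x_5 = Tue. Remove Tue from x_4.
x_2 has just one choice, so x_2 = Wed.
x_4 has just one choice, so x_4 = Mon. So x_6 can't be Mon.
That leaves x_6 = Sat.

x_1=Fri, x_2=Wed, x_3=Thu, x_4=Mon, x_5=Tue, x_6=Sat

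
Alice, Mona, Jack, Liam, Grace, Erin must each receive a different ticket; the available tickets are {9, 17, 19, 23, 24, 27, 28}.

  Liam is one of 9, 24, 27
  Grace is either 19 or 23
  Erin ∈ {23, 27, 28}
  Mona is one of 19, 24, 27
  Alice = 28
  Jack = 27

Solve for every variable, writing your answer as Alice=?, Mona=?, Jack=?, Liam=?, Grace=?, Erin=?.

Alice has just one choice, so Alice = 28. Eliminate 28 elsewhere: Erin.
Jack's domain is down to {27}, so Jack = 27. So Mona, Liam, Erin can't be 27.
Erin must be 23 (only option left). Strike 23 from Grace.
That leaves Grace = 19. Eliminate 19 elsewhere: Mona.
That leaves Mona = 24. Strike 24 from Liam.
Liam's domain is down to {9}, so Liam = 9.

Alice=28, Mona=24, Jack=27, Liam=9, Grace=19, Erin=23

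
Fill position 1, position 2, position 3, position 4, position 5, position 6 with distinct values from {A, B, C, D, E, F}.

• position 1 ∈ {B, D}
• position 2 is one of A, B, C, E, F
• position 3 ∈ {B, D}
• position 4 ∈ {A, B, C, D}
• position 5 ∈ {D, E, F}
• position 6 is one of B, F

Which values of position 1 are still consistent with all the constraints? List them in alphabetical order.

B, D

position 1 and position 3 share exactly the 2 values {B, D}; by pigeonhole those values go to them, so strike B, D from position 2, position 4, position 5, position 6.
position 6's domain is down to {F}, so position 6 = F. Eliminate F elsewhere: position 2, position 5.
position 5 has just one choice, so position 5 = E. Remove E from position 2.
No further eliminations apply; position 1 can still be any of B, D.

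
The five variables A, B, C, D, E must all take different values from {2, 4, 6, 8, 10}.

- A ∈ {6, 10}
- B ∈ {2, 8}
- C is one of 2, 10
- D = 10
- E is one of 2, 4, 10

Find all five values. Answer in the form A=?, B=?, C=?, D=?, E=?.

D must be 10 (only option left). Eliminate 10 elsewhere: A, C, E.
A must be 6 (only option left).
That leaves C = 2. So B, E can't be 2.
E's domain is down to {4}, so E = 4.
B's domain is down to {8}, so B = 8.

A=6, B=8, C=2, D=10, E=4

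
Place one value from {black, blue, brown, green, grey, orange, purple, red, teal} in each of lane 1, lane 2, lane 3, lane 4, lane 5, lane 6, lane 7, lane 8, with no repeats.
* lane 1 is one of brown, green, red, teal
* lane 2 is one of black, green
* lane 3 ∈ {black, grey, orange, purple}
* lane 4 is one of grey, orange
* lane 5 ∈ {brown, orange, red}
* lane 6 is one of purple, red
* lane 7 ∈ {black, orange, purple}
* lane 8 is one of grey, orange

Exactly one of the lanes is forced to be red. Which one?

The 8 variables draw from only 8 values {black, brown, green, grey, orange, purple, red, teal}, so each is used; only lane 1 can be teal, hence lane 1 = teal.
The 7 still-open variables draw from only 7 values {black, brown, green, grey, orange, purple, red}, so each is used; only lane 5 can be brown, hence lane 5 = brown.
The 6 still-open variables draw from only 6 values {black, green, grey, orange, purple, red}, so each is used; only lane 2 can be green, hence lane 2 = green.
The 5 still-open variables together cover exactly {black, grey, orange, purple, red} — 5 values for 5 variables — and red appears only in lane 6's list, so lane 6 = red.

lane 6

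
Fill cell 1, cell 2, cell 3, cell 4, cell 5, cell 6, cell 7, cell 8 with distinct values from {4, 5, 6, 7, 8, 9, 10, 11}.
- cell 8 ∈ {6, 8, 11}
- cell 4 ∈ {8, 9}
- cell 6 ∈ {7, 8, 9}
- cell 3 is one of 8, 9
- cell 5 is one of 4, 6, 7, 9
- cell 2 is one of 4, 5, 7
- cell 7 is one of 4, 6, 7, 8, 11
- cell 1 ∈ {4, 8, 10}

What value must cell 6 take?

The 8 variables together cover exactly {4, 5, 6, 7, 8, 9, 10, 11} — 8 values for 8 variables — and 5 appears only in cell 2's list, so cell 2 = 5.
The 7 still-open variables together cover exactly {4, 6, 7, 8, 9, 10, 11} — 7 values for 7 variables — and 10 appears only in cell 1's list, so cell 1 = 10.
The 2 variables cell 3 and cell 4 are confined to {8, 9}, which locks those values in; drop them from cell 5, cell 6, cell 7, cell 8.
So cell 6 = 7.

7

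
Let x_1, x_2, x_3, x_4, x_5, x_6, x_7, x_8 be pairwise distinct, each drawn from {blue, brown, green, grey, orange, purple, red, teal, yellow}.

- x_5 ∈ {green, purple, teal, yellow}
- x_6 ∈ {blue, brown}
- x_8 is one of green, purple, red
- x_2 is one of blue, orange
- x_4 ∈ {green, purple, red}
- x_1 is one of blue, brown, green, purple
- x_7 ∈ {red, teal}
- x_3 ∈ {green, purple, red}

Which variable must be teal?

x_7

Among the 8 variables, orange fits only x_2 (and all 8 values in {blue, brown, green, orange, purple, red, teal, yellow} must be used), so x_2 = orange.
Among the 7 still-open variables, yellow fits only x_5 (and all 7 values in {blue, brown, green, purple, red, teal, yellow} must be used), so x_5 = yellow.
Among the 6 still-open variables, teal fits only x_7 (and all 6 values in {blue, brown, green, purple, red, teal} must be used), so x_7 = teal.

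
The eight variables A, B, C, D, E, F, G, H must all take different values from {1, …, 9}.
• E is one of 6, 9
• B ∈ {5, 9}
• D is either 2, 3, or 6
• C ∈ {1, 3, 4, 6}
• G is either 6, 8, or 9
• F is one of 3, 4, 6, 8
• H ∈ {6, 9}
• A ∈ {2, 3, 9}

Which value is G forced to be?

8

The 8 variables together cover exactly {1, 2, 3, 4, 5, 6, 8, 9} — 8 values for 8 variables — and 1 appears only in C's list, so C = 1.
Among the 7 still-open variables, 4 fits only F (and all 7 values in {2, 3, 4, 5, 6, 8, 9} must be used), so F = 4.
The 6 still-open variables draw from only 6 values {2, 3, 5, 6, 8, 9}, so each is used; only B can be 5, hence B = 5.
Among the 5 still-open variables, 8 fits only G (and all 5 values in {2, 3, 6, 8, 9} must be used), so G = 8.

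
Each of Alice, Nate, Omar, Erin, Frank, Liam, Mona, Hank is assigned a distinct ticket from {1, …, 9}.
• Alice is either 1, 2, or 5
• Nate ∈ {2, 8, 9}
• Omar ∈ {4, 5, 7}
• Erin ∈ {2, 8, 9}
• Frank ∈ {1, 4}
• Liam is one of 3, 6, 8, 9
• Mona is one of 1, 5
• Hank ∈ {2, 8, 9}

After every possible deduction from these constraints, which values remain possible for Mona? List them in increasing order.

1, 5

Nate, Erin, Hank share exactly the 3 values {2, 8, 9}; by pigeonhole those values go to them, so strike 2, 8, 9 from Alice, Liam.
Alice and Mona between them cover only {1, 5} — a naked pair. Remove those values from Omar, Frank.
Frank has just one choice, so Frank = 4. So Omar can't be 4.
Omar's domain is down to {7}, so Omar = 7.
No further eliminations apply; Mona can still be any of 1, 5.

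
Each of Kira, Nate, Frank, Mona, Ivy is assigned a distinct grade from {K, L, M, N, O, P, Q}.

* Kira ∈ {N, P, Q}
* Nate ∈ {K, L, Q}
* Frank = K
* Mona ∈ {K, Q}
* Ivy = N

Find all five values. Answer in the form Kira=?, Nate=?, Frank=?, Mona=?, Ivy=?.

Kira=P, Nate=L, Frank=K, Mona=Q, Ivy=N

Frank's domain is down to {K}, so Frank = K. Strike K from Nate, Mona.
That leaves Mona = Q. Remove Q from Kira, Nate.
Ivy has just one choice, so Ivy = N. Eliminate N elsewhere: Kira.
That leaves Kira = P.
Nate has just one choice, so Nate = L.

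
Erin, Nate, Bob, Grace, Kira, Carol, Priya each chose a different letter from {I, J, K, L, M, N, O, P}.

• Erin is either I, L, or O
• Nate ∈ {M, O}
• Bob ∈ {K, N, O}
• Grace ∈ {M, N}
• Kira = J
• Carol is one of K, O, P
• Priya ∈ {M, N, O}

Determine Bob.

K

Kira's domain is down to {J}, so Kira = J.
Nate, Grace, Priya between them cover only {M, N, O} — a naked triple. Remove those values from Erin, Bob, Carol.
So Bob = K.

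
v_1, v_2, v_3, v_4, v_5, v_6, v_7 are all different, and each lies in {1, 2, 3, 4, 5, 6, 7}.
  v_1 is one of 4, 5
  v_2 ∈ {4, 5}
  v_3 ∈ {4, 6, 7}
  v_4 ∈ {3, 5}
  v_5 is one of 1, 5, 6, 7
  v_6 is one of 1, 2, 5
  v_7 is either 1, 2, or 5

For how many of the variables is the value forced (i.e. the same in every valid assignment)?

The 7 variables together cover exactly {1, 2, 3, 4, 5, 6, 7} — 7 values for 7 variables — and 3 appears only in v_4's list, so v_4 = 3.
v_1 and v_2 share exactly the 2 values {4, 5}; by pigeonhole those values go to them, so strike 4, 5 from v_3, v_5, v_6, v_7.
The 2 variables v_6 and v_7 are confined to {1, 2}, which locks those values in; drop them from v_5.
Determined: v_4=3. The other variables each still have more than one consistent value. That makes 1.

1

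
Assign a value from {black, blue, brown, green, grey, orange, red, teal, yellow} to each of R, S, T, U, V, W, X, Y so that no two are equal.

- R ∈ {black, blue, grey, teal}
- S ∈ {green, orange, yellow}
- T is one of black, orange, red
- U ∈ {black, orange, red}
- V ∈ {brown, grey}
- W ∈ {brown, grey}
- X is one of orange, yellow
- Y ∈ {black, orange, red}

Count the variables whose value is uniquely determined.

V and W share exactly the 2 values {brown, grey}; by pigeonhole those values go to them, so strike brown, grey from R.
T, U, Y share exactly the 3 values {black, orange, red}; by pigeonhole those values go to them, so strike black, orange, red from R, S, X.
X's domain is down to {yellow}, so X = yellow. Strike yellow from S.
S must be green (only option left).
Determined: S=green, X=yellow. The other variables each still have more than one consistent value. That makes 2.

2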